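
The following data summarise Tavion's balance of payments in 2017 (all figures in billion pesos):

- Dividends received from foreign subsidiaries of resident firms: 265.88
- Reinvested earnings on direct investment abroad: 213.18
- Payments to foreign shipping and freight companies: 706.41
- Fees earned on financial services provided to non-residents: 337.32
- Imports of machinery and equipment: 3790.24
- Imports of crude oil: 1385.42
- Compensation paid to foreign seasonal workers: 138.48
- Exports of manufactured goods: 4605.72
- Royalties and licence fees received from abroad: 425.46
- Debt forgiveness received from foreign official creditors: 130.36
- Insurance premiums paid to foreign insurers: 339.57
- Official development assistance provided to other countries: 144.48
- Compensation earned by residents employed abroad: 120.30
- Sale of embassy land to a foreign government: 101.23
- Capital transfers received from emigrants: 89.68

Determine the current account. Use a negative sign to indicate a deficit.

Goods: 4605.72 - 1385.42 - 3790.24 = -569.94
Services: -339.57 + 337.32 + 425.46 - 706.41 = -283.20
Primary income: 213.18 + 265.88 + 120.30 - 138.48 = 460.88
Secondary income: -144.48
Current account = (-569.94) + (-283.20) + 460.88 + (-144.48) = -536.74
(Excluded from the current account — capital account: debt forgiveness received from foreign official creditors 130.36, sale of embassy land to a foreign government 101.23, capital transfers received from emigrants 89.68.)

-536.74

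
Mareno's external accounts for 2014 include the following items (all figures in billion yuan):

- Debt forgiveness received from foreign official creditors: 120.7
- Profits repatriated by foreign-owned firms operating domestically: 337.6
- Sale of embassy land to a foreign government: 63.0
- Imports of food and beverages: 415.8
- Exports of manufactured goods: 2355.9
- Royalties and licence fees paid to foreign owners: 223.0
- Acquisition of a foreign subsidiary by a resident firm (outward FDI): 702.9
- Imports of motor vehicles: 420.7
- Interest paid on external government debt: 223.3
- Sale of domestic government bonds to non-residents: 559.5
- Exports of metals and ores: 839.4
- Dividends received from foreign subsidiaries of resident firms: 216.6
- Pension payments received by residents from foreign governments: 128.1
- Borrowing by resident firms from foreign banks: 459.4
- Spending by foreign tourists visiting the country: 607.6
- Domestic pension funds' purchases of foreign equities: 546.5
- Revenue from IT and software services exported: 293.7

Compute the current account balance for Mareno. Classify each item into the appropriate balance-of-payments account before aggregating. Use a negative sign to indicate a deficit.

Goods: 2355.9 + 839.4 - 420.7 - 415.8 = 2358.8
Services: 293.7 + 607.6 - 223.0 = 678.3
Primary income: -223.3 - 337.6 + 216.6 = -344.3
Secondary income: 128.1
Current account = 2358.8 + 678.3 + (-344.3) + 128.1 = 2820.9
(Excluded from the current account — capital account: debt forgiveness received from foreign official creditors 120.7, sale of embassy land to a foreign government 63.0; financial account: acquisition of a foreign subsidiary by a resident firm (outward FDI) 702.9, sale of domestic government bonds to non-residents 559.5, borrowing by resident firms from foreign banks 459.4, domestic pension funds' purchases of foreign equities 546.5.)

2820.9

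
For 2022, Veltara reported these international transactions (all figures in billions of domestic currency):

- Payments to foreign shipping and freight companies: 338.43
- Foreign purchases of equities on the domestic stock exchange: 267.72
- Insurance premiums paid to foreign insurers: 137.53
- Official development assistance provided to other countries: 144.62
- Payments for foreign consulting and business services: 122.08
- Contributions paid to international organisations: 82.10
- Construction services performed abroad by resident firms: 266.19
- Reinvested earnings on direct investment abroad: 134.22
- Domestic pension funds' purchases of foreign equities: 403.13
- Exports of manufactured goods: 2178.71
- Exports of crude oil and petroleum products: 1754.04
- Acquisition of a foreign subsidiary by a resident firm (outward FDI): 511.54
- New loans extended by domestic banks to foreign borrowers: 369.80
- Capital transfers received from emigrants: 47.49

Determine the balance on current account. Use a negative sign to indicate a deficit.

3508.40

Goods: 1754.04 + 2178.71 = 3932.75
Services: -338.43 - 137.53 - 122.08 + 266.19 = -331.85
Primary income: 134.22
Secondary income: -144.62 - 82.10 = -226.72
Current account = 3932.75 + (-331.85) + 134.22 + (-226.72) = 3508.40
(Excluded from the current account — financial account: foreign purchases of equities on the domestic stock exchange 267.72, domestic pension funds' purchases of foreign equities 403.13, acquisition of a foreign subsidiary by a resident firm (outward FDI) 511.54, new loans extended by domestic banks to foreign borrowers 369.80; capital account: capital transfers received from emigrants 47.49.)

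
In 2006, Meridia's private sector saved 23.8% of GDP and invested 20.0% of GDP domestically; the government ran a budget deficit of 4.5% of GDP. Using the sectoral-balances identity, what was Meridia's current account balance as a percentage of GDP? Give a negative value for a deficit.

By the sectoral-balances identity, CA = (S_private - I) + (T - G).
Private balance = 23.8 - 20.0 = 3.8
Government balance (T - G) = -4.5
CA = 3.8 + (-4.5) = -0.7

-0.7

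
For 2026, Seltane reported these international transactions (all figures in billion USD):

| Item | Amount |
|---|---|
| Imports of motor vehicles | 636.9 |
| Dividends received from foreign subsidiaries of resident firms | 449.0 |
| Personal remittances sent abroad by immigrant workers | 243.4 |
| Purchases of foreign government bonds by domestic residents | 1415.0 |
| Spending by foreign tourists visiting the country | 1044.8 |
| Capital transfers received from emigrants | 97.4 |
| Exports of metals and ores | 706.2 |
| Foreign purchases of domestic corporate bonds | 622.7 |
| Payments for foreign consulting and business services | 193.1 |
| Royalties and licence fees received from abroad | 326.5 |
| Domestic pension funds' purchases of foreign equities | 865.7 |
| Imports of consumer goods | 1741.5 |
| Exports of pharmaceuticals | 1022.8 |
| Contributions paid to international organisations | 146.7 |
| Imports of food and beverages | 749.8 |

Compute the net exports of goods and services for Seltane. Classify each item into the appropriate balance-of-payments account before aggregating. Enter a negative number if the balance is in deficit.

Goods: 706.2 + 1022.8 - 749.8 - 636.9 - 1741.5 = -1399.2
Services: -193.1 + 326.5 + 1044.8 = 1178.2
Trade balance = -1399.2 + 1178.2 = -221.0
(Excluded from the trade balance — primary income: dividends received from foreign subsidiaries of resident firms 449.0; secondary income: personal remittances sent abroad by immigrant workers 243.4, contributions paid to international organisations 146.7; financial account: purchases of foreign government bonds by domestic residents 1415.0, foreign purchases of domestic corporate bonds 622.7, domestic pension funds' purchases of foreign equities 865.7; capital account: capital transfers received from emigrants 97.4.)

-221.0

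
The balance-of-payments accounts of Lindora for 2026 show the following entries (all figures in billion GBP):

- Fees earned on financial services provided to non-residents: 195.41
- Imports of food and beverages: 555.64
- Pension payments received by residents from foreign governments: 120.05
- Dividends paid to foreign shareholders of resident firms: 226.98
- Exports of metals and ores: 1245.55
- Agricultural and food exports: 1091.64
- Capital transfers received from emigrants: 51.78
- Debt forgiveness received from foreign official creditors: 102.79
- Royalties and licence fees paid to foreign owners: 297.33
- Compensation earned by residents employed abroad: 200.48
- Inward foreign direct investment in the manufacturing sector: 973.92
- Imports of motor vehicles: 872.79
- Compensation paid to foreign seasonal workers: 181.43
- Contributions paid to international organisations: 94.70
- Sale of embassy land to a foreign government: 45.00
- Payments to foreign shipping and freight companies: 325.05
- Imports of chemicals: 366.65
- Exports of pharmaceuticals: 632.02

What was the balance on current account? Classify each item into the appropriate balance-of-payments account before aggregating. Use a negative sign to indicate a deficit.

564.58

Goods: -366.65 + 1091.64 - 555.64 + 632.02 + 1245.55 - 872.79 = 1174.13
Services: -325.05 - 297.33 + 195.41 = -426.97
Primary income: -226.98 - 181.43 + 200.48 = -207.93
Secondary income: -94.70 + 120.05 = 25.35
Current account = 1174.13 + (-426.97) + (-207.93) + 25.35 = 564.58
(Excluded from the current account — capital account: capital transfers received from emigrants 51.78, debt forgiveness received from foreign official creditors 102.79, sale of embassy land to a foreign government 45.00; financial account: inward foreign direct investment in the manufacturing sector 973.92.)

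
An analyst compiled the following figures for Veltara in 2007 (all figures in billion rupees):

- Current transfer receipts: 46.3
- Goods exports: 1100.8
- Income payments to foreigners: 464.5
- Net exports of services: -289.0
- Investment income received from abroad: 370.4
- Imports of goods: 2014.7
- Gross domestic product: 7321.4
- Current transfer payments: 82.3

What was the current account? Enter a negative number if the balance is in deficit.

-1333.0

Goods balance = 1100.8 - 2014.7 = -913.9
Services balance = -289.0
Trade balance (goods + services) = -913.9 + (-289.0) = -1202.9
Net primary income = 370.4 - 464.5 = -94.1
Net secondary income = 46.3 - 82.3 = -36.0
Current account = -1202.9 + (-94.1) + (-36.0) = -1333.0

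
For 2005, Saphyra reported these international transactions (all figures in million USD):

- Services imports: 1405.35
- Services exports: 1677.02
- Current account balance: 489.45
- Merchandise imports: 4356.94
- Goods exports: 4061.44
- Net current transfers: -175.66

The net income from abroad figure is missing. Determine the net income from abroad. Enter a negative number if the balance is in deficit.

688.94

Current account = goods balance + services balance + net primary income + net secondary income
Sum of the known components = -199.49
Net income from abroad = CA - (known components) = 489.45 - (-199.49) = 688.94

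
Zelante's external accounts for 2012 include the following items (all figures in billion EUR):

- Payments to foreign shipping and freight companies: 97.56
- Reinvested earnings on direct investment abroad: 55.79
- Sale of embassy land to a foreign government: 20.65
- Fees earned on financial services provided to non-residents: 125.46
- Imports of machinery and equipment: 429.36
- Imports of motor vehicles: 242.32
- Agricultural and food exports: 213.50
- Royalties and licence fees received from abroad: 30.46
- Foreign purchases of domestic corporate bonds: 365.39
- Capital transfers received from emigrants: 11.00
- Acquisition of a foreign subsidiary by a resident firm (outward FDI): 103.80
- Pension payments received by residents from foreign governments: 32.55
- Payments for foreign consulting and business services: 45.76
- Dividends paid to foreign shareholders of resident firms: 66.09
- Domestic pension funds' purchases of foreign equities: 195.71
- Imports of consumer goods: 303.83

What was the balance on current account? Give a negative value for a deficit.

Goods: -429.36 + 213.50 - 303.83 - 242.32 = -762.01
Services: -45.76 - 97.56 + 125.46 + 30.46 = 12.60
Primary income: -66.09 + 55.79 = -10.30
Secondary income: 32.55
Current account = (-762.01) + 12.60 + (-10.30) + 32.55 = -727.16
(Excluded from the current account — capital account: sale of embassy land to a foreign government 20.65, capital transfers received from emigrants 11.00; financial account: foreign purchases of domestic corporate bonds 365.39, acquisition of a foreign subsidiary by a resident firm (outward FDI) 103.80, domestic pension funds' purchases of foreign equities 195.71.)

-727.16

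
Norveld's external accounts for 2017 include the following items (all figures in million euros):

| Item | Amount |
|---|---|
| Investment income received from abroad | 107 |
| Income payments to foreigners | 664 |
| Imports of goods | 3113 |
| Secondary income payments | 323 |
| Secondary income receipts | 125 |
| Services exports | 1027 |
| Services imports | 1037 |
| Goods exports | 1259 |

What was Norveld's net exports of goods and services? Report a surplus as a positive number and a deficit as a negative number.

Goods balance = 1259 - 3113 = -1854
Services balance = 1027 - 1037 = -10
Trade balance (goods + services) = -1854 + (-10) = -1864

-1864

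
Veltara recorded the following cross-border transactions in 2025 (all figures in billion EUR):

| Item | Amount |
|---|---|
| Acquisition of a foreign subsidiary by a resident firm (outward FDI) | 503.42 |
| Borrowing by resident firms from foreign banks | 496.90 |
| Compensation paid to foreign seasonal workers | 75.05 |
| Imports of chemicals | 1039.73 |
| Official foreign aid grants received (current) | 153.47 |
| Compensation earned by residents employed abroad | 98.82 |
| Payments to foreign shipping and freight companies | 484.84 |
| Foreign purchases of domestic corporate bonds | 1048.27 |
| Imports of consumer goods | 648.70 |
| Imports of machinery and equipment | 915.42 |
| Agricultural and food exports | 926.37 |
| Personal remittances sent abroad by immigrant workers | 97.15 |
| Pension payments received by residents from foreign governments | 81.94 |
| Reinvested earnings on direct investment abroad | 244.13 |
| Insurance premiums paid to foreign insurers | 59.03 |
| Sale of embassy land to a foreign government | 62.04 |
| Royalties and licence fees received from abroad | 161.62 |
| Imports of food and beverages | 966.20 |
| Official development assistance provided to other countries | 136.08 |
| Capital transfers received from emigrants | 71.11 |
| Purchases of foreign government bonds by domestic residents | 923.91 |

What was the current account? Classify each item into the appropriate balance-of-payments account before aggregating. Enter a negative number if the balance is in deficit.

-2755.85

Goods: -648.70 - 915.42 + 926.37 - 966.20 - 1039.73 = -2643.68
Services: -59.03 + 161.62 - 484.84 = -382.25
Primary income: 98.82 + 244.13 - 75.05 = 267.90
Secondary income: 153.47 - 97.15 + 81.94 - 136.08 = 2.18
Current account = (-2643.68) + (-382.25) + 267.90 + 2.18 = -2755.85
(Excluded from the current account — financial account: acquisition of a foreign subsidiary by a resident firm (outward FDI) 503.42, borrowing by resident firms from foreign banks 496.90, foreign purchases of domestic corporate bonds 1048.27, purchases of foreign government bonds by domestic residents 923.91; capital account: sale of embassy land to a foreign government 62.04, capital transfers received from emigrants 71.11.)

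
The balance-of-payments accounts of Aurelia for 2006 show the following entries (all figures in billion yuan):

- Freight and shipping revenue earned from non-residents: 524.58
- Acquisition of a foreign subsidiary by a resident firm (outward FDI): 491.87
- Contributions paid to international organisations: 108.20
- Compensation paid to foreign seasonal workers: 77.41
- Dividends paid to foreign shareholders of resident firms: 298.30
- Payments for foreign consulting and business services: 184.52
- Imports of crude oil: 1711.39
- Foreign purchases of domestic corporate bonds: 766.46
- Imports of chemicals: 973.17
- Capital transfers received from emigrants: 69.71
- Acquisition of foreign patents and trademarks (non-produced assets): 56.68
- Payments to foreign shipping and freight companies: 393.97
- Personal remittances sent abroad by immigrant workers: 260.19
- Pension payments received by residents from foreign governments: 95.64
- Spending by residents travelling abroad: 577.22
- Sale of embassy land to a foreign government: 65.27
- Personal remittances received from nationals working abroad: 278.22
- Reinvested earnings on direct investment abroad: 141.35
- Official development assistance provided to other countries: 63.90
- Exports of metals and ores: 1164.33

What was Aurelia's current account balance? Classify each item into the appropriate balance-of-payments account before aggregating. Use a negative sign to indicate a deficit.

Goods: 1164.33 - 1711.39 - 973.17 = -1520.23
Services: -393.97 - 184.52 - 577.22 + 524.58 = -631.13
Primary income: -77.41 + 141.35 - 298.30 = -234.36
Secondary income: -63.90 + 95.64 - 108.20 + 278.22 - 260.19 = -58.43
Current account = (-1520.23) + (-631.13) + (-234.36) + (-58.43) = -2444.15
(Excluded from the current account — financial account: acquisition of a foreign subsidiary by a resident firm (outward FDI) 491.87, foreign purchases of domestic corporate bonds 766.46; capital account: capital transfers received from emigrants 69.71, acquisition of foreign patents and trademarks (non-produced assets) 56.68, sale of embassy land to a foreign government 65.27.)

-2444.15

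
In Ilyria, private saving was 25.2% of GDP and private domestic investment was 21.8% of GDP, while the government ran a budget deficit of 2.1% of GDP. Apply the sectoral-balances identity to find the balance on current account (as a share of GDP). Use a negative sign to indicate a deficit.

1.3

By the sectoral-balances identity, CA = (S_private - I) + (T - G).
Private balance = 25.2 - 21.8 = 3.4
Government balance (T - G) = -2.1
CA = 3.4 + (-2.1) = 1.3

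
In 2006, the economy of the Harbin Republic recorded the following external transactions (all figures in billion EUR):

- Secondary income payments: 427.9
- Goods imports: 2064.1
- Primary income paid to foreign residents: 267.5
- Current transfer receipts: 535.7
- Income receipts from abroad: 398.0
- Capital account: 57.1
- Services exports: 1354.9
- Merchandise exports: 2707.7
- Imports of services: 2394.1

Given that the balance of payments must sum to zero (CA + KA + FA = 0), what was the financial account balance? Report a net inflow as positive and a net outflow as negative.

100.2

Goods balance = 2707.7 - 2064.1 = 643.6
Services balance = 1354.9 - 2394.1 = -1039.2
Trade balance (goods + services) = 643.6 + (-1039.2) = -395.6
Net primary income = 398.0 - 267.5 = 130.5
Net secondary income = 535.7 - 427.9 = 107.8
Current account = -395.6 + 130.5 + 107.8 = -157.3
Financial account = -(-157.3 + 57.1) = 100.2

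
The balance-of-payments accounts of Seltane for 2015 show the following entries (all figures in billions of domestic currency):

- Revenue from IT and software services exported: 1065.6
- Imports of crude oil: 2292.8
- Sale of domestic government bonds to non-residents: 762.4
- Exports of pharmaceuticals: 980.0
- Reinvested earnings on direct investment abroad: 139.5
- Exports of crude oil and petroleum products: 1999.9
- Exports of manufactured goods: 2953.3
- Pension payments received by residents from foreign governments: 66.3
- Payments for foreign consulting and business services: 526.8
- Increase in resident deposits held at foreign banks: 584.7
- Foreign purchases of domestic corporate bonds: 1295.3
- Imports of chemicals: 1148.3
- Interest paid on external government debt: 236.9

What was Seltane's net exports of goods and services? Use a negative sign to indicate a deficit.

3030.9

Goods: 1999.9 + 980.0 - 1148.3 + 2953.3 - 2292.8 = 2492.1
Services: -526.8 + 1065.6 = 538.8
Trade balance = 2492.1 + 538.8 = 3030.9
(Excluded from the trade balance — financial account: sale of domestic government bonds to non-residents 762.4, increase in resident deposits held at foreign banks 584.7, foreign purchases of domestic corporate bonds 1295.3; primary income: reinvested earnings on direct investment abroad 139.5, interest paid on external government debt 236.9; secondary income: pension payments received by residents from foreign governments 66.3.)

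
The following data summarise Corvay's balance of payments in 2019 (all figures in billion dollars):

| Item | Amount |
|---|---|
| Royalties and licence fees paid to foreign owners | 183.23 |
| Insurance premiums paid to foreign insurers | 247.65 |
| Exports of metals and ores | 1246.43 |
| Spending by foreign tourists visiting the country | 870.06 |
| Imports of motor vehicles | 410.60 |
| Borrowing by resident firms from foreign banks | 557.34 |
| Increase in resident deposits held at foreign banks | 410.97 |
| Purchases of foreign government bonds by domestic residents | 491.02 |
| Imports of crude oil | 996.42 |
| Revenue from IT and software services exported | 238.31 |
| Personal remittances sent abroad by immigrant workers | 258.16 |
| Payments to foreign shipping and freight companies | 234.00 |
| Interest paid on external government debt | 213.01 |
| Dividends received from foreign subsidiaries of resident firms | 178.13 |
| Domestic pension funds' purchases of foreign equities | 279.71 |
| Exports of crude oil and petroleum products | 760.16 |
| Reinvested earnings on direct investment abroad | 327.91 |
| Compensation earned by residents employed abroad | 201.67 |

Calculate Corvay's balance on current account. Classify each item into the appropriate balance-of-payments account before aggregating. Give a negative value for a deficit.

1279.60

Goods: 760.16 + 1246.43 - 410.60 - 996.42 = 599.57
Services: 870.06 - 247.65 - 234.00 + 238.31 - 183.23 = 443.49
Primary income: 178.13 + 201.67 - 213.01 + 327.91 = 494.70
Secondary income: -258.16
Current account = 599.57 + 443.49 + 494.70 + (-258.16) = 1279.60
(Excluded from the current account — financial account: borrowing by resident firms from foreign banks 557.34, increase in resident deposits held at foreign banks 410.97, purchases of foreign government bonds by domestic residents 491.02, domestic pension funds' purchases of foreign equities 279.71.)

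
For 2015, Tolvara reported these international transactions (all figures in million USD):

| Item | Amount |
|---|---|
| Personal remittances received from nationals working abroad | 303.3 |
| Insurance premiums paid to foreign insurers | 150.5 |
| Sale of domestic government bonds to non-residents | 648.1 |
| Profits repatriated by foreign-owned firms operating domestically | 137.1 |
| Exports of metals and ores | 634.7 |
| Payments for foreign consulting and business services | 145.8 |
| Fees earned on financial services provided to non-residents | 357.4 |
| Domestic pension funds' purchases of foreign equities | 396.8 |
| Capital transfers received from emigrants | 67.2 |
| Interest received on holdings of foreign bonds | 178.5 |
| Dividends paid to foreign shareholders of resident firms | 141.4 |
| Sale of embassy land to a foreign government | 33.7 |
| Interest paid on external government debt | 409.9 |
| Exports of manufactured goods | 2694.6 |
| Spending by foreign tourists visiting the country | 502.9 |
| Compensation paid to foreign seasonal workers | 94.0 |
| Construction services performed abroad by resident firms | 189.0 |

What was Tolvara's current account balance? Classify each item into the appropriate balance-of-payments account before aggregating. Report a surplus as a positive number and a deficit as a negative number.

Goods: 634.7 + 2694.6 = 3329.3
Services: -150.5 + 502.9 - 145.8 + 189.0 + 357.4 = 753.0
Primary income: 178.5 - 94.0 - 141.4 - 137.1 - 409.9 = -603.9
Secondary income: 303.3
Current account = 3329.3 + 753.0 + (-603.9) + 303.3 = 3781.7
(Excluded from the current account — financial account: sale of domestic government bonds to non-residents 648.1, domestic pension funds' purchases of foreign equities 396.8; capital account: capital transfers received from emigrants 67.2, sale of embassy land to a foreign government 33.7.)

3781.7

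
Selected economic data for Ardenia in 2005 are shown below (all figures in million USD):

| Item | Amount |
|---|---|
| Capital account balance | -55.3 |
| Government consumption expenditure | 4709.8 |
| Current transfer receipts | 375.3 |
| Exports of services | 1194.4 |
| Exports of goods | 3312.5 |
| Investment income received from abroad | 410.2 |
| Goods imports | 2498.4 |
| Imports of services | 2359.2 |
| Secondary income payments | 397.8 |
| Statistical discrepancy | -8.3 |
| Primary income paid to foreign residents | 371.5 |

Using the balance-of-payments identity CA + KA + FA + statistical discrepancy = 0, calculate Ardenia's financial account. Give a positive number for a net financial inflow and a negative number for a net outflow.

Goods balance = 3312.5 - 2498.4 = 814.1
Services balance = 1194.4 - 2359.2 = -1164.8
Trade balance (goods + services) = 814.1 + (-1164.8) = -350.7
Net primary income = 410.2 - 371.5 = 38.7
Net secondary income = 375.3 - 397.8 = -22.5
Current account = -350.7 + 38.7 + (-22.5) = -334.5
Financial account = -(-334.5 + (-55.3) + (-8.3)) = 398.1

398.1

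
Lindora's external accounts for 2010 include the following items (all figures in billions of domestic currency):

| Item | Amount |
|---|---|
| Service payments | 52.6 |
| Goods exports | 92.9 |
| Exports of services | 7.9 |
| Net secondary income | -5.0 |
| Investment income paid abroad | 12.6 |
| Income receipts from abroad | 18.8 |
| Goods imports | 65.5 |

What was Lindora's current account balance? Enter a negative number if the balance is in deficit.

-16.1

Goods balance = 92.9 - 65.5 = 27.4
Services balance = 7.9 - 52.6 = -44.7
Trade balance (goods + services) = 27.4 + (-44.7) = -17.3
Net primary income = 18.8 - 12.6 = 6.2
Net secondary income = -5.0
Current account = -17.3 + 6.2 + (-5.0) = -16.1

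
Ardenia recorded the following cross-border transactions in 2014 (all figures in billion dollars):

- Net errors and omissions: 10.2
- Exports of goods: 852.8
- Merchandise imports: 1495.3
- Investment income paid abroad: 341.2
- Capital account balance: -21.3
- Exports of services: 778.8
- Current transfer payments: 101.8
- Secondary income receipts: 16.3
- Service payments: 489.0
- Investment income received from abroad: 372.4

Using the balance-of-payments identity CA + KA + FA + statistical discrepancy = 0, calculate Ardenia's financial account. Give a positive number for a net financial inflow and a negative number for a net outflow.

418.1

Goods balance = 852.8 - 1495.3 = -642.5
Services balance = 778.8 - 489.0 = 289.8
Trade balance (goods + services) = -642.5 + 289.8 = -352.7
Net primary income = 372.4 - 341.2 = 31.2
Net secondary income = 16.3 - 101.8 = -85.5
Current account = -352.7 + 31.2 + (-85.5) = -407.0
Financial account = -(-407.0 + (-21.3) + 10.2) = 418.1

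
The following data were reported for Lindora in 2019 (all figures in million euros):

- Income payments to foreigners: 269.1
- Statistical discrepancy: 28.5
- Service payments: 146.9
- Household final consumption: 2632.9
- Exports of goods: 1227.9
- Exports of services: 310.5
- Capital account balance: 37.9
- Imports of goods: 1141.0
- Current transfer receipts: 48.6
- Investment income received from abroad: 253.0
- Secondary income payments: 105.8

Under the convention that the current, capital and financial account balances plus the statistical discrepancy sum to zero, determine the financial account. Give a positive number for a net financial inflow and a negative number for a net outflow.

-243.6

Goods balance = 1227.9 - 1141.0 = 86.9
Services balance = 310.5 - 146.9 = 163.6
Trade balance (goods + services) = 86.9 + 163.6 = 250.5
Net primary income = 253.0 - 269.1 = -16.1
Net secondary income = 48.6 - 105.8 = -57.2
Current account = 250.5 + (-16.1) + (-57.2) = 177.2
Financial account = -(177.2 + 37.9 + 28.5) = -243.6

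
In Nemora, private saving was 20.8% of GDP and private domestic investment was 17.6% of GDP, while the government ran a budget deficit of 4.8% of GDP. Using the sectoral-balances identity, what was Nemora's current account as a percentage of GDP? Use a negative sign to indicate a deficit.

By the sectoral-balances identity, CA = (S_private - I) + (T - G).
Private balance = 20.8 - 17.6 = 3.2
Government balance (T - G) = -4.8
CA = 3.2 + (-4.8) = -1.6

-1.6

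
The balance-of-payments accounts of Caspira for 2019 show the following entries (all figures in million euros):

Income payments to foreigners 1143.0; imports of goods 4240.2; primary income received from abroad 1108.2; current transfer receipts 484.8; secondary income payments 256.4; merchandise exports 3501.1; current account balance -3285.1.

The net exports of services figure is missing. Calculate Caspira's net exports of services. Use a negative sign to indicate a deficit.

-2739.6

Current account = goods balance + services balance + net primary income + net secondary income
Sum of the known components = -545.5
Net exports of services = CA - (known components) = -3285.1 - (-545.5) = -2739.6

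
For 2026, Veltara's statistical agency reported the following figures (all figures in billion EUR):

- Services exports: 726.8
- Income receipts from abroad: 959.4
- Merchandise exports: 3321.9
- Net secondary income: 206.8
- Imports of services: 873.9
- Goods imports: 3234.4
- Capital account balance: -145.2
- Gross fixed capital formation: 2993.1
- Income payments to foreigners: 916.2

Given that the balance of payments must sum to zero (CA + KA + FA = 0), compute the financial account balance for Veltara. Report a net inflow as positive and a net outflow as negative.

Goods balance = 3321.9 - 3234.4 = 87.5
Services balance = 726.8 - 873.9 = -147.1
Trade balance (goods + services) = 87.5 + (-147.1) = -59.6
Net primary income = 959.4 - 916.2 = 43.2
Net secondary income = 206.8
Current account = -59.6 + 43.2 + 206.8 = 190.4
Financial account = -(190.4 + (-145.2)) = -45.2

-45.2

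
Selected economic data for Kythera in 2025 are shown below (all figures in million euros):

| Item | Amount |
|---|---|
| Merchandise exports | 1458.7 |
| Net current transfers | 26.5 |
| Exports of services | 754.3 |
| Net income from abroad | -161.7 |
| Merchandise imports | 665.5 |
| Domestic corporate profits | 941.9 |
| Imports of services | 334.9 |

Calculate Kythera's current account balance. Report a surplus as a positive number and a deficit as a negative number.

1077.4

Goods balance = 1458.7 - 665.5 = 793.2
Services balance = 754.3 - 334.9 = 419.4
Trade balance (goods + services) = 793.2 + 419.4 = 1212.6
Net primary income = -161.7
Net secondary income = 26.5
Current account = 1212.6 + (-161.7) + 26.5 = 1077.4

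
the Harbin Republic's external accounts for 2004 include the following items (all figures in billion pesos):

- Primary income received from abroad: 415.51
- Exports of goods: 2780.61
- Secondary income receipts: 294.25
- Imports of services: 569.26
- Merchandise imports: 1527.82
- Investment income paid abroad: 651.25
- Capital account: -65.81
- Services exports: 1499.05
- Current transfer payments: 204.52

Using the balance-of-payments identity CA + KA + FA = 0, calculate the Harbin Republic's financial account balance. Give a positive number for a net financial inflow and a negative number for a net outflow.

-1970.76

Goods balance = 2780.61 - 1527.82 = 1252.79
Services balance = 1499.05 - 569.26 = 929.79
Trade balance (goods + services) = 1252.79 + 929.79 = 2182.58
Net primary income = 415.51 - 651.25 = -235.74
Net secondary income = 294.25 - 204.52 = 89.73
Current account = 2182.58 + (-235.74) + 89.73 = 2036.57
Financial account = -(2036.57 + (-65.81)) = -1970.76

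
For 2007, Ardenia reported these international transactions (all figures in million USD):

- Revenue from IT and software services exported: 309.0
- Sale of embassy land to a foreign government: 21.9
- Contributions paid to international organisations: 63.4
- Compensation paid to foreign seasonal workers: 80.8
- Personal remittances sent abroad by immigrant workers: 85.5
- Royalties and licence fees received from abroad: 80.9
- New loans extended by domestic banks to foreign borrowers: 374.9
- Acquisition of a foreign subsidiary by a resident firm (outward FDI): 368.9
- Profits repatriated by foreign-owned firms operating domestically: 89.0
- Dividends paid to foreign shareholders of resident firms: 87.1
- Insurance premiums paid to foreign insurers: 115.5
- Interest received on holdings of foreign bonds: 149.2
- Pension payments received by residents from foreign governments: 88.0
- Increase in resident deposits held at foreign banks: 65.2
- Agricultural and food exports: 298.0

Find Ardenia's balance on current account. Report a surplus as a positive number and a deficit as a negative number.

Goods: 298.0
Services: 309.0 + 80.9 - 115.5 = 274.4
Primary income: -80.8 - 87.1 - 89.0 + 149.2 = -107.7
Secondary income: -85.5 - 63.4 + 88.0 = -60.9
Current account = 298.0 + 274.4 + (-107.7) + (-60.9) = 403.8
(Excluded from the current account — capital account: sale of embassy land to a foreign government 21.9; financial account: new loans extended by domestic banks to foreign borrowers 374.9, acquisition of a foreign subsidiary by a resident firm (outward FDI) 368.9, increase in resident deposits held at foreign banks 65.2.)

403.8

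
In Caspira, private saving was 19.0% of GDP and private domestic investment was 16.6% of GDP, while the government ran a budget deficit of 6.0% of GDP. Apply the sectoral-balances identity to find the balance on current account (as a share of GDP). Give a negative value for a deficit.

-3.6

By the sectoral-balances identity, CA = (S_private - I) + (T - G).
Private balance = 19.0 - 16.6 = 2.4
Government balance (T - G) = -6.0
CA = 2.4 + (-6.0) = -3.6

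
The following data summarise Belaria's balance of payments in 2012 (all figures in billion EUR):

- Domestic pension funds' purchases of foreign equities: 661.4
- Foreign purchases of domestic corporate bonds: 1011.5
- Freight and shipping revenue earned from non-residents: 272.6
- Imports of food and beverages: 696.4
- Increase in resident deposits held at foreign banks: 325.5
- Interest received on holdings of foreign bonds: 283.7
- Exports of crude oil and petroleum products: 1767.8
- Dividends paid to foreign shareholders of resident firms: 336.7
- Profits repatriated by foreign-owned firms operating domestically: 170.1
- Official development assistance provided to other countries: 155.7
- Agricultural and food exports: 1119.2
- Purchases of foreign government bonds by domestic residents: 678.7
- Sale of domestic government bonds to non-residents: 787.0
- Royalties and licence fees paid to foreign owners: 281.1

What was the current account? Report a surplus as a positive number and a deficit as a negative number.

1803.3

Goods: 1767.8 - 696.4 + 1119.2 = 2190.6
Services: -281.1 + 272.6 = -8.5
Primary income: 283.7 - 170.1 - 336.7 = -223.1
Secondary income: -155.7
Current account = 2190.6 + (-8.5) + (-223.1) + (-155.7) = 1803.3
(Excluded from the current account — financial account: domestic pension funds' purchases of foreign equities 661.4, foreign purchases of domestic corporate bonds 1011.5, increase in resident deposits held at foreign banks 325.5, purchases of foreign government bonds by domestic residents 678.7, sale of domestic government bonds to non-residents 787.0.)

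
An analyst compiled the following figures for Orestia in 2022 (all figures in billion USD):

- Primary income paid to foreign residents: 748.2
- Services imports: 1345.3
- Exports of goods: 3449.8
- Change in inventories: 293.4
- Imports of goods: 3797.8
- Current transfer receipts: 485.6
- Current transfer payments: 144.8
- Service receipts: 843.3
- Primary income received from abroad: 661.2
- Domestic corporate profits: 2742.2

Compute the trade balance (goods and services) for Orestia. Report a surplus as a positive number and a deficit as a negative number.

Goods balance = 3449.8 - 3797.8 = -348.0
Services balance = 843.3 - 1345.3 = -502.0
Trade balance (goods + services) = -348.0 + (-502.0) = -850.0

-850.0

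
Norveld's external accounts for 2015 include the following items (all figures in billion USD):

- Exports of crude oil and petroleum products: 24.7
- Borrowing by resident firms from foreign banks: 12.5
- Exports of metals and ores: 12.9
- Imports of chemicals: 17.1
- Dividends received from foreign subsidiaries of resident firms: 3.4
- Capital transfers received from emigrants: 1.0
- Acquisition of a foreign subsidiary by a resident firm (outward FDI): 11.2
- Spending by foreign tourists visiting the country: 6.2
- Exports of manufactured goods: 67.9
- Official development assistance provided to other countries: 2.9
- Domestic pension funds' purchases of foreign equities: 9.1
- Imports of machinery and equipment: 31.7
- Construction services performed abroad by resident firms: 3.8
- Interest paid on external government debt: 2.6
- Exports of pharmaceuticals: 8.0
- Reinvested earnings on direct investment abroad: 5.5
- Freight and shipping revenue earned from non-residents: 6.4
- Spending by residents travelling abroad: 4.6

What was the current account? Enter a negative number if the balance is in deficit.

Goods: 8.0 + 12.9 - 17.1 + 67.9 - 31.7 + 24.7 = 64.7
Services: 6.2 - 4.6 + 3.8 + 6.4 = 11.8
Primary income: 3.4 + 5.5 - 2.6 = 6.3
Secondary income: -2.9
Current account = 64.7 + 11.8 + 6.3 + (-2.9) = 79.9
(Excluded from the current account — financial account: borrowing by resident firms from foreign banks 12.5, acquisition of a foreign subsidiary by a resident firm (outward FDI) 11.2, domestic pension funds' purchases of foreign equities 9.1; capital account: capital transfers received from emigrants 1.0.)

79.9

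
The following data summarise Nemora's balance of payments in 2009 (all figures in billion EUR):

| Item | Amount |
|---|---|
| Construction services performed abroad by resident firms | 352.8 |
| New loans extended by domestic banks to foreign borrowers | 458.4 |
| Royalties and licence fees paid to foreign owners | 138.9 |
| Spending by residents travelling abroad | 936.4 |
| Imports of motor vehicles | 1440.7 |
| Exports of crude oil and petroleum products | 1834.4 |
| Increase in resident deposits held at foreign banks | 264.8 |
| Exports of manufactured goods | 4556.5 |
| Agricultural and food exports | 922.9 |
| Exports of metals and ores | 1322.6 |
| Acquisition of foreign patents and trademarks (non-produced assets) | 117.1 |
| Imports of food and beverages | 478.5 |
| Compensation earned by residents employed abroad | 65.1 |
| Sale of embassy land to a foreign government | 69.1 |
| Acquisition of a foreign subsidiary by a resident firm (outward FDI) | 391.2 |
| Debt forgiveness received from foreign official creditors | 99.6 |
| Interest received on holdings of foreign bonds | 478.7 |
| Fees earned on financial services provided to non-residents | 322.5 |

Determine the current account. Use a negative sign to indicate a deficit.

6861.0

Goods: 1322.6 + 4556.5 - 1440.7 + 1834.4 + 922.9 - 478.5 = 6717.2
Services: -936.4 + 352.8 + 322.5 - 138.9 = -400.0
Primary income: 65.1 + 478.7 = 543.8
Current account = 6717.2 + (-400.0) + 543.8 = 6861.0
(Excluded from the current account — financial account: new loans extended by domestic banks to foreign borrowers 458.4, increase in resident deposits held at foreign banks 264.8, acquisition of a foreign subsidiary by a resident firm (outward FDI) 391.2; capital account: acquisition of foreign patents and trademarks (non-produced assets) 117.1, sale of embassy land to a foreign government 69.1, debt forgiveness received from foreign official creditors 99.6.)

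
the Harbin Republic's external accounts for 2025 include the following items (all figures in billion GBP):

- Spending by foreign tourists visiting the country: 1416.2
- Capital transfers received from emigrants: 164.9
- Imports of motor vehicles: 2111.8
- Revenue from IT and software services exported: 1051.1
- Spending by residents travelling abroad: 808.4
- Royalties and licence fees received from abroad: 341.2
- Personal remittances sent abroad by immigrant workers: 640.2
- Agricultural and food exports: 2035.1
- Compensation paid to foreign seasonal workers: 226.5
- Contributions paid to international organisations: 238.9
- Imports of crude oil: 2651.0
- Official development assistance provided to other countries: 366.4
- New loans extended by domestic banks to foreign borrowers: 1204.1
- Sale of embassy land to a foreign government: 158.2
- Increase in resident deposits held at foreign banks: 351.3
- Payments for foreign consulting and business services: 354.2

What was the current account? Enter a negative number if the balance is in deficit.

-2553.8

Goods: -2111.8 + 2035.1 - 2651.0 = -2727.7
Services: -808.4 - 354.2 + 341.2 + 1051.1 + 1416.2 = 1645.9
Primary income: -226.5
Secondary income: -366.4 - 640.2 - 238.9 = -1245.5
Current account = (-2727.7) + 1645.9 + (-226.5) + (-1245.5) = -2553.8
(Excluded from the current account — capital account: capital transfers received from emigrants 164.9, sale of embassy land to a foreign government 158.2; financial account: new loans extended by domestic banks to foreign borrowers 1204.1, increase in resident deposits held at foreign banks 351.3.)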